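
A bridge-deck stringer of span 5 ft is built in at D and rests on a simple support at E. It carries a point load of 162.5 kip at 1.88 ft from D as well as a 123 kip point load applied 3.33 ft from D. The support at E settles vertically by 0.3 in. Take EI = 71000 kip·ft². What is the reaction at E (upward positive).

Choose R_E as the redundant. The primary structure is the cantilever fixed at D.
Downward deflection at the released point E due to the loads:
  point load 162.5 at a = 1.88: Pa²(3L − a)/(6EI) = 1256/EI
  point load 123 at a = 3.33: Pa²(3L − a)/(6EI) = 2653/EI
  δ_0 = 3909/EI
Flexibility coefficient — unit upward force at E: δ_{EE} = L³/(3EI) = 41.67/EI.
With EI = 71000 kip·ft²: δ_0 = 0.055053 ft and δ_{EE} = 0.000587 ft/kip.
Compatibility — the beam at E must follow the support down by 0.025 ft: δ_0 − R_E·δ_{EE} = 0.025, so R_E = (0.055053 − 0.025)/0.000587 = 51.21 kip.

R_E = 51.21 kip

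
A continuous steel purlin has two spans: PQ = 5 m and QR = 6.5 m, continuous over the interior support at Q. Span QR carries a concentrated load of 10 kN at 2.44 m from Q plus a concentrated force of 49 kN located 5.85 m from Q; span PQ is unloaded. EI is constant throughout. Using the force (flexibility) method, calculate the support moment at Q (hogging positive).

M_Q = 15.91 kN·m

Take M_Q as the redundant. Released structure: two simple spans PQ and QR with a hinge at Q.
Discontinuity in slope at Q on the released structure — sum the simple-span end rotations:
  span QR: point load 10 at a = 2.44: Pab(L + b)/(6LEI) = 26.82/EI
  span QR: point load 49 at a = 5.85: Pab(L + b)/(6LEI) = 34.16/EI
  relative rotation θ_0 = (0 + 60.98)/EI = 60.98/EI
A unit hogging moment at Q produces rotation L₁/(3EI) + L₂/(3EI) = 3.833/EI.
Compatibility: M_Q·(L₁+L₂)/(3EI) = θ_0, giving M_Q = 15.91 kN·m (hogging).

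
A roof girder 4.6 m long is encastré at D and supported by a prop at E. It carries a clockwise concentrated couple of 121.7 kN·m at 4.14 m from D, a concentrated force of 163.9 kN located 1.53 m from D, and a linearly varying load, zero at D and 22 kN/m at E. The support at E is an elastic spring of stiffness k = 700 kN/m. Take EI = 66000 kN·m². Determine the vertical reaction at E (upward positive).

Remove the prop at E; the released (primary) structure is a cantilever built in at D.
Primary-structure tip deflection at E by superposition:
  clockwise couple 121.7 at a = 4.14: M₀a(2L − a)/(2EI) = 1275/EI
  point load 163.9 at a = 1.53: Pa²(3L − a)/(6EI) = 784.6/EI
  triangular load, peak 22 at the free end: 11w₀L⁴/(120EI) = 903/EI
  δ_0 = 2962/EI
Tip deflection under a unit load at E: L³/(3EI) = 32.45/EI.
With EI = 66000 kN·m²: δ_0 = 0.044883 m and δ_{EE} = 0.000492 m/kN.
Compatibility — the spring shortens by R_E/k under the reaction it provides: δ_0 − R_E·δ_{EE} = R_E/k. With 1/k = 0.001429 m/kN, R_E = δ_0 / (δ_{EE} + 1/k) = 0.044883 / (0.000492 + 0.001429) = 23.37 kN.

R_E = 23.37 kN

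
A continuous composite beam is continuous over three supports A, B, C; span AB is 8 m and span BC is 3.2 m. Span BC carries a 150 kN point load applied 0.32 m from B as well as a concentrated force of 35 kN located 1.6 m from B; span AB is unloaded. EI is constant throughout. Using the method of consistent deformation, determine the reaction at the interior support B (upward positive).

R_B = 160.3 kN

Insert a hinge at B; M_B is the redundant, and each span becomes simply supported.
End slopes at the hinge B, treating each span as simply supported:
  span BC: point load 150 at a = 0.32: Pab(L + b)/(6LEI) = 43.78/EI
  span BC: point load 35 at a = 1.6: Pab(L + b)/(6LEI) = 22.4/EI
  relative rotation θ_0 = (0 + 66.18)/EI = 66.18/EI
A unit hogging moment at B produces rotation L₁/(3EI) + L₂/(3EI) = 3.733/EI.
Slope continuity at B: θ_0 = M_B·3.733/EI, so M_B = 66.18/3.733 = 17.73 kN·m (hogging).
Span AB, ΣM about A with M_B applied at B: R_B^{AB}·8 = 0 + 17.73, so R_B^{AB} = 2.216 kN and R_A = 0 − 2.216 = -2.216 kN.
Span BC, ΣM about C: R_B^{BC}·3.2 = 488 + 17.73, so R_B^{BC} = 158 kN and R_C = 185 − 158 = 26.96 kN.
R_B = 2.216 + 158 = 160.3 kN.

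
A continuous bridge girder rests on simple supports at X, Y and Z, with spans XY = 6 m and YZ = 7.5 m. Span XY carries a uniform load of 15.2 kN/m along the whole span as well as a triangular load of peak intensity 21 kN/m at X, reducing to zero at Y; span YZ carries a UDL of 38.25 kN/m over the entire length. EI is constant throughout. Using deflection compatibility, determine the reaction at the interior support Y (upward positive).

R_Y = 269.9 kN

Release continuity at Y by inserting a hinge; the redundant is the internal moment M_Y. The primary structure is two simply-supported spans XY and YZ.
Discontinuity in slope at Y on the released structure — sum the simple-span end rotations:
  span XY: UDL 15.2: wL³/(24EI) = 136.8/EI
  span XY: triangular load, peak 21: 7w₀L³/(360EI) = 88.2/EI
  span YZ: UDL 38.25: wL³/(24EI) = 672.4/EI
  relative rotation θ_0 = (225 + 672.4)/EI = 897.4/EI
A unit hogging moment at Y produces rotation L₁/(3EI) + L₂/(3EI) = 4.5/EI.
Compatibility: M_Y·(L₁+L₂)/(3EI) = θ_0, giving M_Y = 199.4 kN·m (hogging).
Span XY, ΣM about X with M_Y applied at Y: R_Y^{XY}·6 = 399.6 + 199.4, so R_Y^{XY} = 99.84 kN and R_X = 154.2 − 99.84 = 54.36 kN.
Span YZ, ΣM about Z: R_Y^{YZ}·7.5 = 1076 + 199.4, so R_Y^{YZ} = 170 kN and R_Z = 286.9 − 170 = 116.8 kN.
R_Y = 99.84 + 170 = 269.9 kN.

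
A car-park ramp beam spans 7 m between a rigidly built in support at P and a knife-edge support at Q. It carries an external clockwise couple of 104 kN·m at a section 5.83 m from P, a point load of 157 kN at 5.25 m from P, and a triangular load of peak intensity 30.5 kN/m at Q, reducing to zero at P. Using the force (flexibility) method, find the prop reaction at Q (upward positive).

Take the reaction at Q as the redundant and release it; the primary structure is a cantilever fixed at P.
Primary-structure tip deflection at Q by superposition:
  clockwise couple 104 at a = 5.83: M₀a(2L − a)/(2EI) = 2477/EI
  point load 157 at a = 5.25: Pa²(3L − a)/(6EI) = 11359/EI
  triangular load, peak 30.5 at the free end: 11w₀L⁴/(120EI) = 6713/EI
  δ_0 = 20549/EI
Tip deflection under a unit load at Q: L³/(3EI) = 114.3/EI.
The prop prevents deflection at Q: R_Q = δ_0/δ_{QQ} = 20549/114.3 = 179.7 kN.

R_Q = 179.7 kN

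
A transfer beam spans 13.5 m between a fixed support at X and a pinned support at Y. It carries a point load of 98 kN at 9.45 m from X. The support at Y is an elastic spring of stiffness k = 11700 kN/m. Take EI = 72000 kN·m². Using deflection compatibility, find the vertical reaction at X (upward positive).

Choose R_Y as the redundant. The primary structure is the cantilever fixed at X.
Downward deflection at the released point Y due to the loads:
  point load 98 at a = 9.45: Pa²(3L − a)/(6EI) = 45290/EI
Flexibility coefficient — unit upward force at Y: δ_{YY} = L³/(3EI) = 820.1/EI.
With EI = 72000 kN·m²: δ_0 = 0.62902 m and δ_{YY} = 0.011391 m/kN.
Compatibility — the spring shortens by R_Y/k under the reaction it provides: δ_0 − R_Y·δ_{YY} = R_Y/k. With 1/k = 0.000085 m/kN, R_Y = δ_0 / (δ_{YY} + 1/k) = 0.62902 / (0.011391 + 0.000085) = 54.81 kN.
Vertical equilibrium: R_X = ΣP − R_Y = 98 − 54.81 = 43.19 kN.

R_X = 43.19 kN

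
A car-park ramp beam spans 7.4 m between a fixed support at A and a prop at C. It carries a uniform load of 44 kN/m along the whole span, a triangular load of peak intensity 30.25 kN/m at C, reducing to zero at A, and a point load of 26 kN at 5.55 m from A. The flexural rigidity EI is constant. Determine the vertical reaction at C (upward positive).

Take the reaction at C as the redundant and release it; the primary structure is a cantilever fixed at A.
Primary-structure tip deflection at C by superposition:
  UDL 44: wL⁴/(8EI) = 16493/EI
  triangular load, peak 30.25 at the free end: 11w₀L⁴/(120EI) = 8315/EI
  point load 26 at a = 5.55: Pa²(3L − a)/(6EI) = 2222/EI
  δ_0 = 27030/EI
Flexibility coefficient — unit upward force at C: δ_{CC} = L³/(3EI) = 135.1/EI.
Compatibility at C: δ_0 − R_C·δ_{CC} = 0, so R_C = 27030/135.1 = 200.1 kN.

R_C = 200.1 kN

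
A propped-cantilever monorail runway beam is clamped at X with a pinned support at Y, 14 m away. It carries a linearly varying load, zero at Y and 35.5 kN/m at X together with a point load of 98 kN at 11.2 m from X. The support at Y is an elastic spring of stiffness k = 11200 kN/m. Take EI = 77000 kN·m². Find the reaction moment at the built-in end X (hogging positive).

Take the reaction at Y as the redundant and release it; the primary structure is a cantilever fixed at X.
Downward deflection at the released point Y due to the loads:
  triangular load, peak 35.5 at the fixed end: w₀L⁴/(30EI) = 45459/EI
  point load 98 at a = 11.2: Pa²(3L − a)/(6EI) = 63105/EI
  δ_0 = 108564/EI
Tip deflection under a unit load at Y: L³/(3EI) = 914.7/EI.
With EI = 77000 kN·m²: δ_0 = 1.4099 m and δ_{YY} = 0.011879 m/kN.
Compatibility — the spring shortens by R_Y/k under the reaction it provides: δ_0 − R_Y·δ_{YY} = R_Y/k. With 1/k = 0.000089 m/kN, R_Y = δ_0 / (δ_{YY} + 1/k) = 1.4099 / (0.011879 + 0.000089) = 117.8 kN.
Moment equilibrium about X: M_X = Σ(load moments about X) − R_Y·L = 2257 − 117.8×14 = 608 kN·m.

M_X = 608 kN·m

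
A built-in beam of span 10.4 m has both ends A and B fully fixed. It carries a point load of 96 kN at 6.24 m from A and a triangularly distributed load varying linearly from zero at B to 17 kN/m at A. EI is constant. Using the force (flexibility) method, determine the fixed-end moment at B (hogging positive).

Take the two fixed-end moments M_A, M_B as redundants; the released structure is the simple span AB.
Simple-span end rotations at A and B under the given loads:
  at A: point load 96 at a = 6.24: Pab(L + b)/(6LEI) = 581.5/EI
  at B: point load 96 at a = 6.24: Pab(L + a)/(6LEI) = 664.5/EI
  at A: triangular load, peak 17: w₀L³/(45EI) = 424.9/EI
  at B: triangular load, peak 17: 7w₀L³/(360EI) = 371.8/EI
  θ_A0 = 1006/EI,  θ_B0 = 1036/EI
Flexibility coefficients: a unit moment at one end gives L/(3EI) there and L/(6EI) at the far end, so f₁₁ = f₂₂ = 3.467/EI and f₁₂ = f₂₁ = 1.733/EI.
Compatibility — zero rotation at each built-in end:
  3.467 M_A + 1.733 M_B = 1006
  1.733 M_A + 3.467 M_B = 1036
Solving the pair gives M_A = 187.8 kN·m and M_B = 205.1 kN·m (hogging).

M_B = 205.1 kN·m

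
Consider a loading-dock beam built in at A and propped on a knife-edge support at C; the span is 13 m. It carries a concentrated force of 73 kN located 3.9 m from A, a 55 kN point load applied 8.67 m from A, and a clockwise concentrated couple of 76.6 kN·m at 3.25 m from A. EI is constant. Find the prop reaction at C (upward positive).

R_C = 41.27 kN

Choose R_C as the redundant. The primary structure is the cantilever fixed at A.
Primary-structure tip deflection at C by superposition:
  point load 73 at a = 3.9: Pa²(3L − a)/(6EI) = 6495/EI
  point load 55 at a = 8.67: Pa²(3L − a)/(6EI) = 20899/EI
  clockwise couple 76.6 at a = 3.25: M₀a(2L − a)/(2EI) = 2832/EI
  δ_0 = 30226/EI
Tip deflection under a unit load at C: L³/(3EI) = 732.3/EI.
Compatibility at C: δ_0 − R_C·δ_{CC} = 0, so R_C = 30226/732.3 = 41.27 kN.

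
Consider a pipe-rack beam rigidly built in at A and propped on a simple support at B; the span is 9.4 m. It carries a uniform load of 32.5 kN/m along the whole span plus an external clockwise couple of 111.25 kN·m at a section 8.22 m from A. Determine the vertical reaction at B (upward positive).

R_B = 132 kN

Release the roller at B. Primary structure: cantilever fixed at A.
Free-end deflection of the primary structure under the applied loading (downward +):
  UDL 32.5: wL⁴/(8EI) = 31718/EI
  clockwise couple 111.25 at a = 8.22: M₀a(2L − a)/(2EI) = 4838/EI
  δ_0 = 36555/EI
Flexibility coefficient — unit upward force at B: δ_{BB} = L³/(3EI) = 276.9/EI.
The prop prevents deflection at B: R_B = δ_0/δ_{BB} = 36555/276.9 = 132 kN.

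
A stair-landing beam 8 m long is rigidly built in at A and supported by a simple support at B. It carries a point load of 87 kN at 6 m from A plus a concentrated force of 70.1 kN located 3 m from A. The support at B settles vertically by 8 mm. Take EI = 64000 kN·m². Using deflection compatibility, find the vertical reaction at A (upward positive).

Remove the prop at B; the released (primary) structure is a cantilever built in at A.
Downward deflection at the released point B due to the loads:
  point load 87 at a = 6: Pa²(3L − a)/(6EI) = 9396/EI
  point load 70.1 at a = 3: Pa²(3L − a)/(6EI) = 2208/EI
  δ_0 = 11604/EI
Tip deflection under a unit load at B: L³/(3EI) = 170.7/EI.
With EI = 64000 kN·m²: δ_0 = 0.18131 m and δ_{BB} = 0.002667 m/kN.
Compatibility — the beam at B must follow the support down by 0.008 m: δ_0 − R_B·δ_{BB} = 0.008, so R_B = (0.18131 − 0.008)/0.002667 = 64.99 kN.
Vertical equilibrium: R_A = ΣP − R_B = 157.1 − 64.99 = 92.11 kN.

R_A = 92.11 kN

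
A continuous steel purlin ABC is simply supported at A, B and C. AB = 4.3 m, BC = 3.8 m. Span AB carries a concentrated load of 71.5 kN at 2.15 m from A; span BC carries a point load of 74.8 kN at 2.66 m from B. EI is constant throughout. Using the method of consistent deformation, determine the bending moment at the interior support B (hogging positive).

M_B = 48.8 kN·m

Release continuity at B by inserting a hinge; the redundant is the internal moment M_B. The primary structure is two simply-supported spans AB and BC.
Rotations at B on the released spans (each span's end-slope, ×1/EI):
  span AB: point load 71.5 at a = 2.15: Pab(L + a)/(6LEI) = 82.63/EI
  span BC: point load 74.8 at a = 2.66: Pab(L + b)/(6LEI) = 49.15/EI
  relative rotation θ_0 = (82.63 + 49.15)/EI = 131.8/EI
A unit hogging moment at B produces rotation L₁/(3EI) + L₂/(3EI) = 2.7/EI.
Slope continuity at B: θ_0 = M_B·2.7/EI, so M_B = 131.8/2.7 = 48.8 kN·m (hogging).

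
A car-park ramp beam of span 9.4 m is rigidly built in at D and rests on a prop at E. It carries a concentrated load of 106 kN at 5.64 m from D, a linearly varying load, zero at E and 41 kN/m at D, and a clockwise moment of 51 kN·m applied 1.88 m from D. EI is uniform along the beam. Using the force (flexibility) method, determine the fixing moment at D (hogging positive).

Remove the prop at E; the released (primary) structure is a cantilever built in at D.
Deflection at E on the released cantilever, summing each load's contribution:
  point load 106 at a = 5.64: Pa²(3L − a)/(6EI) = 12678/EI
  triangular load, peak 41 at the fixed end: w₀L⁴/(30EI) = 10670/EI
  clockwise couple 51 at a = 1.88: M₀a(2L − a)/(2EI) = 811.1/EI
  δ_0 = 24159/EI
Tip deflection under a unit load at E: L³/(3EI) = 276.9/EI.
Compatibility at E: δ_0 − R_E·δ_{EE} = 0, so R_E = 24159/276.9 = 87.26 kN.
Moment equilibrium about D: M_D = Σ(load moments about D) − R_E·L = 1253 − 87.26×9.4 = 432.4 kN·m.

M_D = 432.4 kN·m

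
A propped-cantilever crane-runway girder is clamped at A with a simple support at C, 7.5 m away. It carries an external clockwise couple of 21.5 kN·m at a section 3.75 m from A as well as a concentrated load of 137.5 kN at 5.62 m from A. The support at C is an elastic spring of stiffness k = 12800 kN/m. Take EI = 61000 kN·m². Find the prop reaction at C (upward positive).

R_C = 87.15 kN

Remove the prop at C; the released (primary) structure is a cantilever built in at A.
Downward deflection at the released point C due to the loads:
  clockwise couple 21.5 at a = 3.75: M₀a(2L − a)/(2EI) = 453.5/EI
  point load 137.5 at a = 5.62: Pa²(3L − a)/(6EI) = 12218/EI
  δ_0 = 12671/EI
Flexibility coefficient — unit upward force at C: δ_{CC} = L³/(3EI) = 140.6/EI.
With EI = 61000 kN·m²: δ_0 = 0.20773 m and δ_{CC} = 0.002305 m/kN.
Compatibility — the spring shortens by R_C/k under the reaction it provides: δ_0 − R_C·δ_{CC} = R_C/k. With 1/k = 0.000078 m/kN, R_C = δ_0 / (δ_{CC} + 1/k) = 0.20773 / (0.002305 + 0.000078) = 87.15 kN.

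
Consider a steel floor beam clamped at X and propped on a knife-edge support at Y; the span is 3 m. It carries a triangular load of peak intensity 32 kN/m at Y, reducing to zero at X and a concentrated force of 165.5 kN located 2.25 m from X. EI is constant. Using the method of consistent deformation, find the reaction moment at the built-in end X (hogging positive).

Choose R_Y as the redundant. The primary structure is the cantilever fixed at X.
Free-end deflection of the primary structure under the applied loading (downward +):
  triangular load, peak 32 at the free end: 11w₀L⁴/(120EI) = 237.6/EI
  point load 165.5 at a = 2.25: Pa²(3L − a)/(6EI) = 942.6/EI
  δ_0 = 1180/EI
Tip deflection under a unit load at Y: L³/(3EI) = 9/EI.
Compatibility at Y: δ_0 − R_Y·δ_{YY} = 0, so R_Y = 1180/9 = 131.1 kN.
Moment equilibrium about X: M_X = Σ(load moments about X) − R_Y·L = 468.4 − 131.1×3 = 74.98 kN·m.

M_X = 74.98 kN·m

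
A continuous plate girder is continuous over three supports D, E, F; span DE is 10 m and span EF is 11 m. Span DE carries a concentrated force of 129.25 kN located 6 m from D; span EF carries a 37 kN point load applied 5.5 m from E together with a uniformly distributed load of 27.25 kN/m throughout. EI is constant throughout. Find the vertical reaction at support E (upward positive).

Release continuity at E by inserting a hinge; the redundant is the internal moment M_E. The primary structure is two simply-supported spans DE and EF.
Discontinuity in slope at E on the released structure — sum the simple-span end rotations:
  span DE: point load 129.25 at a = 6: Pab(L + a)/(6LEI) = 827.2/EI
  span EF: point load 37 at a = 5.5: Pab(L + b)/(6LEI) = 279.8/EI
  span EF: UDL 27.25: wL³/(24EI) = 1511/EI
  relative rotation θ_0 = (827.2 + 1791)/EI = 2618/EI
A unit hogging moment at E produces rotation L₁/(3EI) + L₂/(3EI) = 7/EI.
Compatibility: M_E·(L₁+L₂)/(3EI) = θ_0, giving M_E = 374 kN·m (hogging).
Span DE, ΣM about D with M_E applied at E: R_E^{DE}·10 = 775.5 + 374, so R_E^{DE} = 115 kN and R_D = 129.2 − 115 = 14.3 kN.
Span EF, ΣM about F: R_E^{EF}·11 = 1852 + 374, so R_E^{EF} = 202.4 kN and R_F = 336.8 − 202.4 = 134.4 kN.
R_E = 115 + 202.4 = 317.3 kN.

R_E = 317.3 kN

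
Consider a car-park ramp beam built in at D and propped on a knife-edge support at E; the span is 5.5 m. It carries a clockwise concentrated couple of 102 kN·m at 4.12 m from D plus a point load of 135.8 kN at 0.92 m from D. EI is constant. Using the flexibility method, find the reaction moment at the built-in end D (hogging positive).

Release the roller at E. Primary structure: cantilever fixed at D.
Deflection at E on the released cantilever, summing each load's contribution:
  clockwise couple 102 at a = 4.12: M₀a(2L − a)/(2EI) = 1446/EI
  point load 135.8 at a = 0.92: Pa²(3L − a)/(6EI) = 298.5/EI
  δ_0 = 1744/EI
Tip deflection under a unit load at E: L³/(3EI) = 55.46/EI.
The prop prevents deflection at E: R_E = δ_0/δ_{EE} = 1744/55.46 = 31.45 kN.
Moment equilibrium about D: M_D = Σ(load moments about D) − R_E·L = 226.9 − 31.45×5.5 = 53.97 kN·m.

M_D = 53.97 kN·m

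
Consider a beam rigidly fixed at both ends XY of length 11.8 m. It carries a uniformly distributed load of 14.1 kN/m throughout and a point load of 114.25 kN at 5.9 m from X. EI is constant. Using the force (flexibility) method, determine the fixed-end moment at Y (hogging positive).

Release both end moments; the primary structure is a simply-supported span XY with redundants M_X and M_Y.
Simple-span end rotations at X and Y under the given loads:
  at X: UDL 14.1: wL³/(24EI) = 965.3/EI
  at Y: UDL 14.1: wL³/(24EI) = 965.3/EI
  at X: point load 114.25 at a = 5.9: Pab(L + b)/(6LEI) = 994.3/EI
  at Y: point load 114.25 at a = 5.9: Pab(L + a)/(6LEI) = 994.3/EI
  θ_X0 = 1960/EI,  θ_Y0 = 1960/EI
Flexibility coefficients: a unit moment at one end gives L/(3EI) there and L/(6EI) at the far end, so f₁₁ = f₂₂ = 3.933/EI and f₁₂ = f₂₁ = 1.967/EI.
Compatibility — zero rotation at each built-in end:
  3.933 M_X + 1.967 M_Y = 1960
  1.967 M_X + 3.933 M_Y = 1960
Solving the pair gives M_X = 332.1 kN·m and M_Y = 332.1 kN·m (hogging).

M_Y = 332.1 kN·m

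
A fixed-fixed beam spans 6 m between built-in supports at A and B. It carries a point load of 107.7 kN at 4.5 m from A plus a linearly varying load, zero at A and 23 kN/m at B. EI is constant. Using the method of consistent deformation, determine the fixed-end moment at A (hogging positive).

M_A = 57.89 kN·m

Take the two fixed-end moments M_A, M_B as redundants; the released structure is the simple span AB.
End rotations of the released simple span under the applied load (×1/EI):
  at A: point load 107.7 at a = 4.5: Pab(L + b)/(6LEI) = 151.5/EI
  at B: point load 107.7 at a = 4.5: Pab(L + a)/(6LEI) = 212/EI
  at A: triangular load, peak 23: 7w₀L³/(360EI) = 96.6/EI
  at B: triangular load, peak 23: w₀L³/(45EI) = 110.4/EI
  θ_A0 = 248.1/EI,  θ_B0 = 322.4/EI
Flexibility coefficients: a unit moment at one end gives L/(3EI) there and L/(6EI) at the far end, so f₁₁ = f₂₂ = 2/EI and f₁₂ = f₂₁ = 1/EI.
Compatibility — zero rotation at each built-in end:
  2 M_A + 1 M_B = 248.1
  1 M_A + 2 M_B = 322.4
Solving the pair gives M_A = 57.89 kN·m and M_B = 132.3 kN·m (hogging).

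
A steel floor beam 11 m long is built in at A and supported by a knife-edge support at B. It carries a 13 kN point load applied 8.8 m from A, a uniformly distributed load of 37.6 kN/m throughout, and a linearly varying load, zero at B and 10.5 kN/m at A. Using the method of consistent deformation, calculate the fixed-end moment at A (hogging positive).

M_A = 667.1 kN·m

Release the roller at B. Primary structure: cantilever fixed at A.
Downward deflection at the released point B due to the loads:
  point load 13 at a = 8.8: Pa²(3L − a)/(6EI) = 4060/EI
  UDL 37.6: wL⁴/(8EI) = 68813/EI
  triangular load, peak 10.5 at the fixed end: w₀L⁴/(30EI) = 5124/EI
  δ_0 = 77997/EI
Tip deflection under a unit load at B: L³/(3EI) = 443.7/EI.
Compatibility at B: δ_0 − R_B·δ_{BB} = 0, so R_B = 77997/443.7 = 175.8 kN.
Moment equilibrium about A: M_A = Σ(load moments about A) − R_B·L = 2601 − 175.8×11 = 667.1 kN·m.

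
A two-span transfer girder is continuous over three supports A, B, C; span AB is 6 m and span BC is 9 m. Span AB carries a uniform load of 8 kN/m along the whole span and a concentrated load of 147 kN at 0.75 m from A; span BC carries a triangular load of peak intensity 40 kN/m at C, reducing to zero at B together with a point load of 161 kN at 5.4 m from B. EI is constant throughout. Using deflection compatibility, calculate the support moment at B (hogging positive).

Insert a hinge at B; M_B is the redundant, and each span becomes simply supported.
End slopes at the hinge B, treating each span as simply supported:
  span AB: UDL 8: wL³/(24EI) = 72/EI
  span AB: point load 147 at a = 0.75: Pab(L + a)/(6LEI) = 108.5/EI
  span BC: triangular load, peak 40: 7w₀L³/(360EI) = 567/EI
  span BC: point load 161 at a = 5.4: Pab(L + b)/(6LEI) = 730.3/EI
  relative rotation θ_0 = (180.5 + 1297)/EI = 1478/EI
A unit hogging moment at B produces rotation L₁/(3EI) + L₂/(3EI) = 5/EI.
Slope continuity at B: θ_0 = M_B·5/EI, so M_B = 1478/5 = 295.6 kN·m (hogging).

M_B = 295.6 kN·m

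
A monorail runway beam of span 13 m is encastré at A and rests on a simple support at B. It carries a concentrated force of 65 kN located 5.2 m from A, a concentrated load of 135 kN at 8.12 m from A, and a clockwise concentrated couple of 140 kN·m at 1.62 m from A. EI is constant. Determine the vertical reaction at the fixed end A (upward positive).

Take the reaction at B as the redundant and release it; the primary structure is a cantilever fixed at A.
Free-end deflection of the primary structure under the applied loading (downward +):
  point load 65 at a = 5.2: Pa²(3L − a)/(6EI) = 9901/EI
  point load 135 at a = 8.12: Pa²(3L − a)/(6EI) = 45811/EI
  clockwise couple 140 at a = 1.62: M₀a(2L − a)/(2EI) = 2765/EI
  δ_0 = 58477/EI
Flexibility coefficient — unit upward force at B: δ_{BB} = L³/(3EI) = 732.3/EI.
Compatibility at B: δ_0 − R_B·δ_{BB} = 0, so R_B = 58477/732.3 = 79.85 kN.
Vertical equilibrium: R_A = ΣP − R_B = 200 − 79.85 = 120.1 kN.

R_A = 120.1 kN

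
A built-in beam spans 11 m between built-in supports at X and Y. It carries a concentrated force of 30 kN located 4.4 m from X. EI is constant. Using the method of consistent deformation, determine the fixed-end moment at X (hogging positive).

Release both end moments; the primary structure is a simply-supported span XY with redundants M_X and M_Y.
Simple-span end rotations at X and Y under the given loads:
  at X: point load 30 at a = 4.4: Pab(L + b)/(6LEI) = 232.3/EI
  at Y: point load 30 at a = 4.4: Pab(L + a)/(6LEI) = 203.3/EI
  θ_X0 = 232.3/EI,  θ_Y0 = 203.3/EI
Flexibility coefficients: a unit moment at one end gives L/(3EI) there and L/(6EI) at the far end, so f₁₁ = f₂₂ = 3.667/EI and f₁₂ = f₂₁ = 1.833/EI.
Compatibility — zero rotation at each built-in end:
  3.667 M_X + 1.833 M_Y = 232.3
  1.833 M_X + 3.667 M_Y = 203.3
Solving the pair gives M_X = 47.52 kN·m and M_Y = 31.68 kN·m (hogging).

M_X = 47.52 kN·m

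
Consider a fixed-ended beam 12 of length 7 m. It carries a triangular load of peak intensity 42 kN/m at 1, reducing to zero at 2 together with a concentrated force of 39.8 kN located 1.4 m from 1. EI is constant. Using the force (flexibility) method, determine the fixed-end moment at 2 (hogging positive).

Release both end moments; the primary structure is a simply-supported span 12 with redundants M_1 and M_2.
On the primary (simply-supported) span, the end slopes from the loading are:
  at 1: triangular load, peak 42: w₀L³/(45EI) = 320.1/EI
  at 2: triangular load, peak 42: 7w₀L³/(360EI) = 280.1/EI
  at 1: point load 39.8 at a = 1.4: Pab(L + b)/(6LEI) = 93.61/EI
  at 2: point load 39.8 at a = 1.4: Pab(L + a)/(6LEI) = 62.41/EI
  θ_10 = 413.7/EI,  θ_20 = 342.5/EI
Flexibility coefficients: a unit moment at one end gives L/(3EI) there and L/(6EI) at the far end, so f₁₁ = f₂₂ = 2.333/EI and f₁₂ = f₂₁ = 1.167/EI.
Compatibility — zero rotation at each built-in end:
  2.333 M_1 + 1.167 M_2 = 413.7
  1.167 M_1 + 2.333 M_2 = 342.5
Solving the pair gives M_1 = 138.6 kN·m and M_2 = 77.52 kN·m (hogging).

M_2 = 77.52 kN·m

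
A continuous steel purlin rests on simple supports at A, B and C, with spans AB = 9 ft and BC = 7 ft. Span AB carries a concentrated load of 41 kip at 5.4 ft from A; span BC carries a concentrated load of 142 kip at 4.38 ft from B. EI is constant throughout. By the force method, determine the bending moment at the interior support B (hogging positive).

Insert a hinge at B; M_B is the redundant, and each span becomes simply supported.
End slopes at the hinge B, treating each span as simply supported:
  span AB: point load 41 at a = 5.4: Pab(L + a)/(6LEI) = 212.5/EI
  span BC: point load 142 at a = 4.38: Pab(L + b)/(6LEI) = 373.2/EI
  relative rotation θ_0 = (212.5 + 373.2)/EI = 585.8/EI
A unit hogging moment at B produces rotation L₁/(3EI) + L₂/(3EI) = 5.333/EI.
Compatibility: M_B·(L₁+L₂)/(3EI) = θ_0, giving M_B = 109.8 kip·ft (hogging).

M_B = 109.8 kip·ft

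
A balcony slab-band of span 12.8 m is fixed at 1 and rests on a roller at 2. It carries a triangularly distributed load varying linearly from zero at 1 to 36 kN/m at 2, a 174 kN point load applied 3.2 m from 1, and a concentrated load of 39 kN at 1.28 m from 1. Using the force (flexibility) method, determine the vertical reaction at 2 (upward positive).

Release the roller at 2. Primary structure: cantilever fixed at 1.
Free-end deflection of the primary structure under the applied loading (downward +):
  triangular load, peak 36 at the free end: 11w₀L⁴/(120EI) = 88584/EI
  point load 174 at a = 3.2: Pa²(3L − a)/(6EI) = 10453/EI
  point load 39 at a = 1.28: Pa²(3L − a)/(6EI) = 395.3/EI
  δ_0 = 99432/EI
Tip deflection under a unit load at 2: L³/(3EI) = 699.1/EI.
Compatibility at 2: δ_0 − R_2·δ_{22} = 0, so R_2 = 99432/699.1 = 142.2 kN.

R_2 = 142.2 kN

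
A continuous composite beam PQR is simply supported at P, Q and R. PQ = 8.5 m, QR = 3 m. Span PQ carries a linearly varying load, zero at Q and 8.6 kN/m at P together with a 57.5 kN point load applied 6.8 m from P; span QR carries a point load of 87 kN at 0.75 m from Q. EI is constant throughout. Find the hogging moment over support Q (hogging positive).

Insert a hinge at Q; M_Q is the redundant, and each span becomes simply supported.
Rotations at Q on the released spans (each span's end-slope, ×1/EI):
  span PQ: triangular load, peak 8.6: 7w₀L³/(360EI) = 102.7/EI
  span PQ: point load 57.5 at a = 6.8: Pab(L + a)/(6LEI) = 199.4/EI
  span QR: point load 87 at a = 0.75: Pab(L + b)/(6LEI) = 42.82/EI
  relative rotation θ_0 = (302.1 + 42.82)/EI = 344.9/EI
A unit hogging moment at Q produces rotation L₁/(3EI) + L₂/(3EI) = 3.833/EI.
Slope continuity at Q: θ_0 = M_Q·3.833/EI, so M_Q = 344.9/3.833 = 89.98 kN·m (hogging).

M_Q = 89.98 kN·m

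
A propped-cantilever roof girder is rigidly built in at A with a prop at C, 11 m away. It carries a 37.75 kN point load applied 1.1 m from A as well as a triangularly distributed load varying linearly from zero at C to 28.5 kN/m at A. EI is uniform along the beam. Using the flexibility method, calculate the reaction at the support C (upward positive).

Release the roller at C. Primary structure: cantilever fixed at A.
Free-end deflection of the primary structure under the applied loading (downward +):
  point load 37.75 at a = 1.1: Pa²(3L − a)/(6EI) = 242.9/EI
  triangular load, peak 28.5 at the fixed end: w₀L⁴/(30EI) = 13909/EI
  δ_0 = 14152/EI
Flexibility coefficient — unit upward force at C: δ_{CC} = L³/(3EI) = 443.7/EI.
Compatibility at C: δ_0 − R_C·δ_{CC} = 0, so R_C = 14152/443.7 = 31.9 kN.

R_C = 31.9 kN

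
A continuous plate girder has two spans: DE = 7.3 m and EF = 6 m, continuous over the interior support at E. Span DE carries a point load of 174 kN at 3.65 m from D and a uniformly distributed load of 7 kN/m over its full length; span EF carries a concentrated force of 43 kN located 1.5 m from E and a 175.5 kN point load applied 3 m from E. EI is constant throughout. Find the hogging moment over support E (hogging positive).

M_E = 264.5 kN·m

Take M_E as the redundant. Released structure: two simple spans DE and EF with a hinge at E.
Rotations at E on the released spans (each span's end-slope, ×1/EI):
  span DE: point load 174 at a = 3.65: Pab(L + a)/(6LEI) = 579.5/EI
  span DE: UDL 7: wL³/(24EI) = 113.5/EI
  span EF: point load 43 at a = 1.5: Pab(L + b)/(6LEI) = 84.66/EI
  span EF: point load 175.5 at a = 3: Pab(L + b)/(6LEI) = 394.9/EI
  relative rotation θ_0 = (693 + 479.5)/EI = 1173/EI
A unit hogging moment at E produces rotation L₁/(3EI) + L₂/(3EI) = 4.433/EI.
Slope continuity at E: θ_0 = M_E·4.433/EI, so M_E = 1173/4.433 = 264.5 kN·m (hogging).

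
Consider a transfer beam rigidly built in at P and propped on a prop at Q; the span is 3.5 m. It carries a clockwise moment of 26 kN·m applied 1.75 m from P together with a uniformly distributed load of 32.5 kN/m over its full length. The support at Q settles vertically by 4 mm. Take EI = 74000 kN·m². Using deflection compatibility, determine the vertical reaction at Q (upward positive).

Remove the prop at Q; the released (primary) structure is a cantilever built in at P.
Downward deflection at the released point Q due to the loads:
  clockwise couple 26 at a = 1.75: M₀a(2L − a)/(2EI) = 119.4/EI
  UDL 32.5: wL⁴/(8EI) = 609.6/EI
  δ_0 = 729.1/EI
Flexibility coefficient — unit upward force at Q: δ_{QQ} = L³/(3EI) = 14.29/EI.
With EI = 74000 kN·m²: δ_0 = 0.009852 m and δ_{QQ} = 0.000193 m/kN.
Compatibility — the beam at Q must follow the support down by 0.004 m: δ_0 − R_Q·δ_{QQ} = 0.004, so R_Q = (0.009852 − 0.004)/0.000193 = 30.3 kN.

R_Q = 30.3 kN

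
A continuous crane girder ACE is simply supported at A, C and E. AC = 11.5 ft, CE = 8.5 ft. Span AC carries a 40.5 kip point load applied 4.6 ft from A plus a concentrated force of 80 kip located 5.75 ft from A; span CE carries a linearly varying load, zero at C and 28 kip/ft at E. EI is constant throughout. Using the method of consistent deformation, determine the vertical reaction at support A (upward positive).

Insert a hinge at C; M_C is the redundant, and each span becomes simply supported.
Rotations at C on the released spans (each span's end-slope, ×1/EI):
  span AC: point load 40.5 at a = 4.6: Pab(L + a)/(6LEI) = 299.9/EI
  span AC: point load 80 at a = 5.75: Pab(L + a)/(6LEI) = 661.2/EI
  span CE: triangular load, peak 28: 7w₀L³/(360EI) = 334.4/EI
  relative rotation θ_0 = (961.2 + 334.4)/EI = 1296/EI
A unit hogging moment at C produces rotation L₁/(3EI) + L₂/(3EI) = 6.667/EI.
Compatibility: M_C·(L₁+L₂)/(3EI) = θ_0, giving M_C = 194.3 kip·ft (hogging).
Span AC, ΣM about A with M_C applied at C: R_C^{AC}·11.5 = 646.3 + 194.3, so R_C^{AC} = 73.1 kip and R_A = 120.5 − 73.1 = 47.4 kip.

R_A = 47.4 kip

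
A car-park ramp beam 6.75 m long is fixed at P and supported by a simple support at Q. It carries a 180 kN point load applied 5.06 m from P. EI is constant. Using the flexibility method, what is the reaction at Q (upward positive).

Remove the prop at Q; the released (primary) structure is a cantilever built in at P.
Deflection at Q on the released cantilever, summing each load's contribution:
  point load 180 at a = 5.06: Pa²(3L − a)/(6EI) = 11668/EI
Tip deflection under a unit load at Q: L³/(3EI) = 102.5/EI.
The prop prevents deflection at Q: R_Q = δ_0/δ_{QQ} = 11668/102.5 = 113.8 kN.

R_Q = 113.8 kN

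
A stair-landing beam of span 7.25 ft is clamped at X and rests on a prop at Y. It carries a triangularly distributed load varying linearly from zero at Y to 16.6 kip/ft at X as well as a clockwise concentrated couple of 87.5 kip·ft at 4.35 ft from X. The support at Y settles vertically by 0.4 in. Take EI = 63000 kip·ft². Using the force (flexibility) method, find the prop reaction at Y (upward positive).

R_Y = 10.71 kip

Take the reaction at Y as the redundant and release it; the primary structure is a cantilever fixed at X.
Deflection at Y on the released cantilever, summing each load's contribution:
  triangular load, peak 16.6 at the fixed end: w₀L⁴/(30EI) = 1529/EI
  clockwise couple 87.5 at a = 4.35: M₀a(2L − a)/(2EI) = 1932/EI
  δ_0 = 3460/EI
Flexibility coefficient — unit upward force at Y: δ_{YY} = L³/(3EI) = 127/EI.
With EI = 63000 kip·ft²: δ_0 = 0.054927 ft and δ_{YY} = 0.002016 ft/kip.
Compatibility — the beam at Y must follow the support down by 0.03333 ft: δ_0 − R_Y·δ_{YY} = 0.03333, so R_Y = (0.054927 − 0.03333)/0.002016 = 10.71 kip.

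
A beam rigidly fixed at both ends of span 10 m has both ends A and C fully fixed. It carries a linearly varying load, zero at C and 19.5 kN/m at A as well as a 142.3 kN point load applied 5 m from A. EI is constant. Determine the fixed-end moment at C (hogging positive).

Take the two fixed-end moments M_A, M_C as redundants; the released structure is the simple span AC.
End rotations of the released simple span under the applied load (×1/EI):
  at A: triangular load, peak 19.5: w₀L³/(45EI) = 433.3/EI
  at C: triangular load, peak 19.5: 7w₀L³/(360EI) = 379.2/EI
  at A: point load 142.3 at a = 5: Pab(L + b)/(6LEI) = 889.4/EI
  at C: point load 142.3 at a = 5: Pab(L + a)/(6LEI) = 889.4/EI
  θ_A0 = 1323/EI,  θ_C0 = 1269/EI
Flexibility coefficients: a unit moment at one end gives L/(3EI) there and L/(6EI) at the far end, so f₁₁ = f₂₂ = 3.333/EI and f₁₂ = f₂₁ = 1.667/EI.
Compatibility — zero rotation at each built-in end:
  3.333 M_A + 1.667 M_C = 1323
  1.667 M_A + 3.333 M_C = 1269
Solving the pair gives M_A = 275.4 kN·m and M_C = 242.9 kN·m (hogging).

M_C = 242.9 kN·m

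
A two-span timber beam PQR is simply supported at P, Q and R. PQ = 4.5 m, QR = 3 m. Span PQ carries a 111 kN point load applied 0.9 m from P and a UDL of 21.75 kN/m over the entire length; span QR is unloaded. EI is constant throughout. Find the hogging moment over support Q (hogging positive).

M_Q = 61.8 kN·m

Take M_Q as the redundant. Released structure: two simple spans PQ and QR with a hinge at Q.
Rotations at Q on the released spans (each span's end-slope, ×1/EI):
  span PQ: point load 111 at a = 0.9: Pab(L + a)/(6LEI) = 71.93/EI
  span PQ: UDL 21.75: wL³/(24EI) = 82.58/EI
  relative rotation θ_0 = (154.5 + 0)/EI = 154.5/EI
A unit hogging moment at Q produces rotation L₁/(3EI) + L₂/(3EI) = 2.5/EI.
Compatibility: M_Q·(L₁+L₂)/(3EI) = θ_0, giving M_Q = 61.8 kN·m (hogging).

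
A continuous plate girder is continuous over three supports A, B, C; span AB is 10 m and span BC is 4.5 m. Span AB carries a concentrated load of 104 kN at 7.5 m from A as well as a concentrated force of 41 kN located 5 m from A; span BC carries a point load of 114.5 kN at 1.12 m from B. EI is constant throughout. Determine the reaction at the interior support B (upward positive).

R_B = 247.9 kN

Insert a hinge at B; M_B is the redundant, and each span becomes simply supported.
Discontinuity in slope at B on the released structure — sum the simple-span end rotations:
  span AB: point load 104 at a = 7.5: Pab(L + a)/(6LEI) = 568.8/EI
  span AB: point load 41 at a = 5: Pab(L + a)/(6LEI) = 256.2/EI
  span BC: point load 114.5 at a = 1.12: Pab(L + b)/(6LEI) = 126.5/EI
  relative rotation θ_0 = (825 + 126.5)/EI = 951.5/EI
A unit hogging moment at B produces rotation L₁/(3EI) + L₂/(3EI) = 4.833/EI.
Compatibility: M_B·(L₁+L₂)/(3EI) = θ_0, giving M_B = 196.9 kN·m (hogging).
Span AB, ΣM about A with M_B applied at B: R_B^{AB}·10 = 985 + 196.9, so R_B^{AB} = 118.2 kN and R_A = 145 − 118.2 = 26.81 kN.
Span BC, ΣM about C: R_B^{BC}·4.5 = 387 + 196.9, so R_B^{BC} = 129.7 kN and R_C = 114.5 − 129.7 = -15.25 kN.
R_B = 118.2 + 129.7 = 247.9 kN.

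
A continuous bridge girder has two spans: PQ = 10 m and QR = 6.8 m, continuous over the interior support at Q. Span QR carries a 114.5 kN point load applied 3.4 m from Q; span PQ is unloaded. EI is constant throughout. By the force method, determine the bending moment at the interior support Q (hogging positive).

Insert a hinge at Q; M_Q is the redundant, and each span becomes simply supported.
Discontinuity in slope at Q on the released structure — sum the simple-span end rotations:
  span QR: point load 114.5 at a = 3.4: Pab(L + b)/(6LEI) = 330.9/EI
  relative rotation θ_0 = (0 + 330.9)/EI = 330.9/EI
A unit hogging moment at Q produces rotation L₁/(3EI) + L₂/(3EI) = 5.6/EI.
Slope continuity at Q: θ_0 = M_Q·5.6/EI, so M_Q = 330.9/5.6 = 59.09 kN·m (hogging).

M_Q = 59.09 kN·m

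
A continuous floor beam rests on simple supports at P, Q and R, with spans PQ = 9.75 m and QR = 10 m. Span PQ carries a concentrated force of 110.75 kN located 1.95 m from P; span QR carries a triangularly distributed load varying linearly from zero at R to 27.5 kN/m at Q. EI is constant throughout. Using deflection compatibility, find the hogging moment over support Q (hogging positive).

M_Q = 144 kN·m

Take M_Q as the redundant. Released structure: two simple spans PQ and QR with a hinge at Q.
Discontinuity in slope at Q on the released structure — sum the simple-span end rotations:
  span PQ: point load 110.75 at a = 1.95: Pab(L + a)/(6LEI) = 336.9/EI
  span QR: triangular load, peak 27.5: w₀L³/(45EI) = 611.1/EI
  relative rotation θ_0 = (336.9 + 611.1)/EI = 948/EI
A unit hogging moment at Q produces rotation L₁/(3EI) + L₂/(3EI) = 6.583/EI.
Slope continuity at Q: θ_0 = M_Q·6.583/EI, so M_Q = 948/6.583 = 144 kN·m (hogging).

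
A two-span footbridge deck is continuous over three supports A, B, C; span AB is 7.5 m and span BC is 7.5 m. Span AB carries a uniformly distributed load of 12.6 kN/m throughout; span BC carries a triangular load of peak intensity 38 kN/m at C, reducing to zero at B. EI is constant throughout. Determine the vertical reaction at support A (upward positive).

R_A = 33.03 kN

Insert a hinge at B; M_B is the redundant, and each span becomes simply supported.
Rotations at B on the released spans (each span's end-slope, ×1/EI):
  span AB: UDL 12.6: wL³/(24EI) = 221.5/EI
  span BC: triangular load, peak 38: 7w₀L³/(360EI) = 311.7/EI
  relative rotation θ_0 = (221.5 + 311.7)/EI = 533.2/EI
A unit hogging moment at B produces rotation L₁/(3EI) + L₂/(3EI) = 5/EI.
Slope continuity at B: θ_0 = M_B·5/EI, so M_B = 533.2/5 = 106.6 kN·m (hogging).
Span AB, ΣM about A with M_B applied at B: R_B^{AB}·7.5 = 354.4 + 106.6, so R_B^{AB} = 61.47 kN and R_A = 94.5 − 61.47 = 33.03 kN.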